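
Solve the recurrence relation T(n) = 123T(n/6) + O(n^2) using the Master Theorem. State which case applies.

Master Theorem for T(n) = 123T(n/6) + O(n^2):

a = 123, b = 6, c = 2
log_b(a) = log_6(123) = 2.6857

Case 1: c = 2 < log_6(123) = 2.6857
T(n) = O(n^(log_6 123))

For T(n) = 123T(n/6) + O(n^2): log_6(123) = 2.6857. This is Case 1 of the Master Theorem (c < log_b(a), work dominated by leaves), giving O(n^(log_6 123)).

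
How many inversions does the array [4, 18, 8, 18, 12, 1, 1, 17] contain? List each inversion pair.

Finding inversions in [4, 18, 8, 18, 12, 1, 1, 17]:

(0, 5): arr[0]=4 > arr[5]=1
(0, 6): arr[0]=4 > arr[6]=1
(1, 2): arr[1]=18 > arr[2]=8
(1, 4): arr[1]=18 > arr[4]=12
(1, 5): arr[1]=18 > arr[5]=1
(1, 6): arr[1]=18 > arr[6]=1
(1, 7): arr[1]=18 > arr[7]=17
(2, 5): arr[2]=8 > arr[5]=1
(2, 6): arr[2]=8 > arr[6]=1
(3, 4): arr[3]=18 > arr[4]=12
(3, 5): arr[3]=18 > arr[5]=1
(3, 6): arr[3]=18 > arr[6]=1
(3, 7): arr[3]=18 > arr[7]=17
(4, 5): arr[4]=12 > arr[5]=1
(4, 6): arr[4]=12 > arr[6]=1

Total inversions: 15

The array has 15 inversion(s): (0,5), (0,6), (1,2), (1,4), (1,5), (1,6), (1,7), (2,5), (2,6), (3,4), (3,5), (3,6), (3,7), (4,5), (4,6). Each pair (i,j) satisfies i < j and arr[i] > arr[j].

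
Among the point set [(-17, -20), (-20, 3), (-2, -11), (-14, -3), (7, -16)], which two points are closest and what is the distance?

Computing all pairwise distances among 5 points:

d((-17, -20), (-20, 3)) = 23.1948
d((-17, -20), (-2, -11)) = 17.4929
d((-17, -20), (-14, -3)) = 17.2627
d((-17, -20), (7, -16)) = 24.3311
d((-20, 3), (-2, -11)) = 22.8035
d((-20, 3), (-14, -3)) = 8.4853 <-- minimum
d((-20, 3), (7, -16)) = 33.0151
d((-2, -11), (-14, -3)) = 14.4222
d((-2, -11), (7, -16)) = 10.2956
d((-14, -3), (7, -16)) = 24.6982

Closest pair: (-20, 3) and (-14, -3) with distance 8.4853

The closest pair is (-20, 3) and (-14, -3) with Euclidean distance 8.4853. For 5 points, brute-force pairwise comparison is shown above. For large n, the divide-and-conquer algorithm (sort by x, recurse on halves, check the dividing strip) achieves O(n log n).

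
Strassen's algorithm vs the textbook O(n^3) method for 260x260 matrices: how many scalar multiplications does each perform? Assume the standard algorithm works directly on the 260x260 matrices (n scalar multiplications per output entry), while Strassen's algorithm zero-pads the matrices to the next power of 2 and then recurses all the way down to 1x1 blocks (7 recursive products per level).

Matrix multiplication for 260x260 matrices:

Strassen's algorithm requires power-of-2 dimensions. Pad 260x260 to 512x512 (next power of 2).

Standard algorithm: 260^3 = 17576000 multiplications
Strassen's algorithm: 7^(log2(512)) = 7^9 = 40353607 multiplications
Difference: 17576000 - 40353607 = -22777607 (Strassen uses MORE here due to padding overhead — for small or just-over-power-of-2 n, padding can outweigh the per-level savings)

Standard: 17576000 multiplications (260^3). Strassen: 40353607 multiplications (7^9, after padding to 512x512). Strassen reduces 8 recursive multiplications to 7 at each level.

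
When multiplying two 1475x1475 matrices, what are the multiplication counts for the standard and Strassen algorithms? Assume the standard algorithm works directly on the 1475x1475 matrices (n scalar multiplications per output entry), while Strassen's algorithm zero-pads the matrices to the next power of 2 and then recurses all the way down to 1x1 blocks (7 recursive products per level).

Matrix multiplication for 1475x1475 matrices:

Strassen's algorithm requires power-of-2 dimensions. Pad 1475x1475 to 2048x2048 (next power of 2).

Standard algorithm: 1475^3 = 3209046875 multiplications
Strassen's algorithm: 7^(log2(2048)) = 7^11 = 1977326743 multiplications
Savings: 3209046875 - 1977326743 = 1231720132 multiplications

Standard: 3209046875 multiplications (1475^3). Strassen: 1977326743 multiplications (7^11, after padding to 2048x2048). Strassen reduces 8 recursive multiplications to 7 at each level.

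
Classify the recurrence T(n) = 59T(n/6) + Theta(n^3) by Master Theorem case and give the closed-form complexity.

Master Theorem for T(n) = 59T(n/6) + O(n^3):

a = 59, b = 6, c = 3
log_b(a) = log_6(59) = 2.2757

Case 3: c = 3 > log_6(59) = 2.2757
T(n) = O(n^3) = O(n^3)

For T(n) = 59T(n/6) + O(n^3): log_6(59) = 2.2757. This is Case 3 of the Master Theorem (c > log_b(a), work dominated by root), giving O(n^3).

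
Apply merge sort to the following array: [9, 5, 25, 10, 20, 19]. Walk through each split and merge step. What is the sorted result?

Merge sort trace:

Split: [9, 5, 25, 10, 20, 19] -> [9, 5, 25] and [10, 20, 19]
  Split: [9, 5, 25] -> [9] and [5, 25]
    Split: [5, 25] -> [5] and [25]
    Merge: [5] + [25] -> [5, 25]
  Merge: [9] + [5, 25] -> [5, 9, 25]
  Split: [10, 20, 19] -> [10] and [20, 19]
    Split: [20, 19] -> [20] and [19]
    Merge: [20] + [19] -> [19, 20]
  Merge: [10] + [19, 20] -> [10, 19, 20]
Merge: [5, 9, 25] + [10, 19, 20] -> [5, 9, 10, 19, 20, 25]

Final sorted array: [5, 9, 10, 19, 20, 25]

The merge sort proceeds by recursively splitting the array and merging sorted halves.
After all merges, the sorted array is [5, 9, 10, 19, 20, 25].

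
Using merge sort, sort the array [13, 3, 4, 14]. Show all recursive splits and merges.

Merge sort trace:

Split: [13, 3, 4, 14] -> [13, 3] and [4, 14]
  Split: [13, 3] -> [13] and [3]
  Merge: [13] + [3] -> [3, 13]
  Split: [4, 14] -> [4] and [14]
  Merge: [4] + [14] -> [4, 14]
Merge: [3, 13] + [4, 14] -> [3, 4, 13, 14]

Final sorted array: [3, 4, 13, 14]

The merge sort proceeds by recursively splitting the array and merging sorted halves.
After all merges, the sorted array is [3, 4, 13, 14].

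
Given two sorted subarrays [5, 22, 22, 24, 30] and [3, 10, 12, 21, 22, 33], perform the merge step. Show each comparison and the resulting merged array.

Merging process:

Compare 5 vs 3: take 3 from right. Merged: [3]
Compare 5 vs 10: take 5 from left. Merged: [3, 5]
Compare 22 vs 10: take 10 from right. Merged: [3, 5, 10]
Compare 22 vs 12: take 12 from right. Merged: [3, 5, 10, 12]
Compare 22 vs 21: take 21 from right. Merged: [3, 5, 10, 12, 21]
Compare 22 vs 22: take 22 from left. Merged: [3, 5, 10, 12, 21, 22]
Compare 22 vs 22: take 22 from left. Merged: [3, 5, 10, 12, 21, 22, 22]
Compare 24 vs 22: take 22 from right. Merged: [3, 5, 10, 12, 21, 22, 22, 22]
Compare 24 vs 33: take 24 from left. Merged: [3, 5, 10, 12, 21, 22, 22, 22, 24]
Compare 30 vs 33: take 30 from left. Merged: [3, 5, 10, 12, 21, 22, 22, 22, 24, 30]
Append remaining from right: [33]. Merged: [3, 5, 10, 12, 21, 22, 22, 22, 24, 30, 33]

Final merged array: [3, 5, 10, 12, 21, 22, 22, 22, 24, 30, 33]
Total comparisons: 10

The merged array is [3, 5, 10, 12, 21, 22, 22, 22, 24, 30, 33], requiring 10 comparisons. The merge step runs in O(n) time where n is the total number of elements.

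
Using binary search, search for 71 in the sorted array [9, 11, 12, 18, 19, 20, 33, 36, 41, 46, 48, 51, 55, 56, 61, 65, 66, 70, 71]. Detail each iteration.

Binary search for 71 in [9, 11, 12, 18, 19, 20, 33, 36, 41, 46, 48, 51, 55, 56, 61, 65, 66, 70, 71]:

lo=0, hi=18, mid=9, arr[mid]=46 -> 46 < 71, search right half
lo=10, hi=18, mid=14, arr[mid]=61 -> 61 < 71, search right half
lo=15, hi=18, mid=16, arr[mid]=66 -> 66 < 71, search right half
lo=17, hi=18, mid=17, arr[mid]=70 -> 70 < 71, search right half
lo=18, hi=18, mid=18, arr[mid]=71 -> Found target at index 18!

Binary search finds 71 at index 18 after 5 comparisons. The search repeatedly halves the search space by comparing with the middle element.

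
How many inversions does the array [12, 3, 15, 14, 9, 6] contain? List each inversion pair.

Finding inversions in [12, 3, 15, 14, 9, 6]:

(0, 1): arr[0]=12 > arr[1]=3
(0, 4): arr[0]=12 > arr[4]=9
(0, 5): arr[0]=12 > arr[5]=6
(2, 3): arr[2]=15 > arr[3]=14
(2, 4): arr[2]=15 > arr[4]=9
(2, 5): arr[2]=15 > arr[5]=6
(3, 4): arr[3]=14 > arr[4]=9
(3, 5): arr[3]=14 > arr[5]=6
(4, 5): arr[4]=9 > arr[5]=6

Total inversions: 9

The array has 9 inversion(s): (0,1), (0,4), (0,5), (2,3), (2,4), (2,5), (3,4), (3,5), (4,5). Each pair (i,j) satisfies i < j and arr[i] > arr[j].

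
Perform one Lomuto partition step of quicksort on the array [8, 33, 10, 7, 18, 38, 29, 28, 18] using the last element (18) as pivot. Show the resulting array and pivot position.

Lomuto partition with pivot = 18:

Initial array: [8, 33, 10, 7, 18, 38, 29, 28, 18]

arr[0]=8 <= 18: swap with position 0, array becomes [8, 33, 10, 7, 18, 38, 29, 28, 18]
arr[1]=33 > 18: no swap
arr[2]=10 <= 18: swap with position 1, array becomes [8, 10, 33, 7, 18, 38, 29, 28, 18]
arr[3]=7 <= 18: swap with position 2, array becomes [8, 10, 7, 33, 18, 38, 29, 28, 18]
arr[4]=18 <= 18: swap with position 3, array becomes [8, 10, 7, 18, 33, 38, 29, 28, 18]
arr[5]=38 > 18: no swap
arr[6]=29 > 18: no swap
arr[7]=28 > 18: no swap

Place pivot at position 4: [8, 10, 7, 18, 18, 38, 29, 28, 33]
Pivot position: 4

After partitioning with pivot 18, the array becomes [8, 10, 7, 18, 18, 38, 29, 28, 33]. The pivot is placed at index 4. All elements to the left of the pivot are <= 18, and all elements to the right are > 18.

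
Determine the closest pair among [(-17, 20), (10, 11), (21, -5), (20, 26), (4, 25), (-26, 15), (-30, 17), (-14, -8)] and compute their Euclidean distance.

Computing all pairwise distances among 8 points:

d((-17, 20), (10, 11)) = 28.4605
d((-17, 20), (21, -5)) = 45.4863
d((-17, 20), (20, 26)) = 37.4833
d((-17, 20), (4, 25)) = 21.587
d((-17, 20), (-26, 15)) = 10.2956
d((-17, 20), (-30, 17)) = 13.3417
d((-17, 20), (-14, -8)) = 28.1603
d((10, 11), (21, -5)) = 19.4165
d((10, 11), (20, 26)) = 18.0278
d((10, 11), (4, 25)) = 15.2315
d((10, 11), (-26, 15)) = 36.2215
d((10, 11), (-30, 17)) = 40.4475
d((10, 11), (-14, -8)) = 30.6105
d((21, -5), (20, 26)) = 31.0161
d((21, -5), (4, 25)) = 34.4819
d((21, -5), (-26, 15)) = 51.0784
d((21, -5), (-30, 17)) = 55.5428
d((21, -5), (-14, -8)) = 35.1283
d((20, 26), (4, 25)) = 16.0312
d((20, 26), (-26, 15)) = 47.2969
d((20, 26), (-30, 17)) = 50.8035
d((20, 26), (-14, -8)) = 48.0833
d((4, 25), (-26, 15)) = 31.6228
d((4, 25), (-30, 17)) = 34.9285
d((4, 25), (-14, -8)) = 37.5899
d((-26, 15), (-30, 17)) = 4.4721 <-- minimum
d((-26, 15), (-14, -8)) = 25.9422
d((-30, 17), (-14, -8)) = 29.6816

Closest pair: (-26, 15) and (-30, 17) with distance 4.4721

The closest pair is (-26, 15) and (-30, 17) with Euclidean distance 4.4721. For 8 points, brute-force pairwise comparison is shown above. For large n, the divide-and-conquer algorithm (sort by x, recurse on halves, check the dividing strip) achieves O(n log n).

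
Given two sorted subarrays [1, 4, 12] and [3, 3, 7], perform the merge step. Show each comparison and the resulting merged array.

Merging process:

Compare 1 vs 3: take 1 from left. Merged: [1]
Compare 4 vs 3: take 3 from right. Merged: [1, 3]
Compare 4 vs 3: take 3 from right. Merged: [1, 3, 3]
Compare 4 vs 7: take 4 from left. Merged: [1, 3, 3, 4]
Compare 12 vs 7: take 7 from right. Merged: [1, 3, 3, 4, 7]
Append remaining from left: [12]. Merged: [1, 3, 3, 4, 7, 12]

Final merged array: [1, 3, 3, 4, 7, 12]
Total comparisons: 5

The merged array is [1, 3, 3, 4, 7, 12], requiring 5 comparisons. The merge step runs in O(n) time where n is the total number of elements.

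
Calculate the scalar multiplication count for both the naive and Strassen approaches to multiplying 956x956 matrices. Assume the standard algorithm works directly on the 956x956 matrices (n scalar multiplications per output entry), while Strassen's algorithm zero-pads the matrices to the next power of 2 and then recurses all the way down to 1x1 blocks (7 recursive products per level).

Matrix multiplication for 956x956 matrices:

Strassen's algorithm requires power-of-2 dimensions. Pad 956x956 to 1024x1024 (next power of 2).

Standard algorithm: 956^3 = 873722816 multiplications
Strassen's algorithm: 7^(log2(1024)) = 7^10 = 282475249 multiplications
Savings: 873722816 - 282475249 = 591247567 multiplications

Standard: 873722816 multiplications (956^3). Strassen: 282475249 multiplications (7^10, after padding to 1024x1024). Strassen reduces 8 recursive multiplications to 7 at each level.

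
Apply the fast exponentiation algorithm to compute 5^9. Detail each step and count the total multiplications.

Computing 5^9 by squaring (build up from 5^1; each line after the first costs one multiplication):

5^1 = 5
5^2 = (5^1)^2 = 5^2 = 25
5^4 = (5^2)^2 = 25^2 = 625
5^8 = (5^4)^2 = 625^2 = 390625
5^9 = 5 * 5^8 = 5 * 390625 = 1953125

Result: 1953125
Multiplications needed: 4 (4 lines after 5^1)

5^9 = 1953125. Using exponentiation by squaring, this requires 4 multiplications. The key idea: if the exponent is even, square the half-power; if odd, multiply by the base once.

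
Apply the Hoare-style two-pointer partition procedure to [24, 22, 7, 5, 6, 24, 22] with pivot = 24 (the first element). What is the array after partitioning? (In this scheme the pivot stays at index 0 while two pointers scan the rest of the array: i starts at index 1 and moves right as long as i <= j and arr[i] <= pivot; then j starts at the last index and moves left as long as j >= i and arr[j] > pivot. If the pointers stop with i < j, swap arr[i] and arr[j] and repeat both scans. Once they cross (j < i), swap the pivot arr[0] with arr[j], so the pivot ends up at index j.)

Hoare-style two-pointer partition with pivot = 24:

Initial array: [24, 22, 7, 5, 6, 24, 22]

Pointers start at i = 1, j = 6.
i ends at 7, j ends at 6: the pointers have crossed (j < i), so scanning stops.

Swap pivot arr[0] with arr[6] to place pivot at position 6: [22, 22, 7, 5, 6, 24, 24]
Pivot position: 6

After partitioning with pivot 24, the array becomes [22, 22, 7, 5, 6, 24, 24]. The pivot is placed at index 6. All elements to the left of the pivot are <= 24, and all elements to the right are > 24.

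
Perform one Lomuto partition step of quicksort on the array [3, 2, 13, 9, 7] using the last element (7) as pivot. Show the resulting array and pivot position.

Lomuto partition with pivot = 7:

Initial array: [3, 2, 13, 9, 7]

arr[0]=3 <= 7: swap with position 0, array becomes [3, 2, 13, 9, 7]
arr[1]=2 <= 7: swap with position 1, array becomes [3, 2, 13, 9, 7]
arr[2]=13 > 7: no swap
arr[3]=9 > 7: no swap

Place pivot at position 2: [3, 2, 7, 9, 13]
Pivot position: 2

After partitioning with pivot 7, the array becomes [3, 2, 7, 9, 13]. The pivot is placed at index 2. All elements to the left of the pivot are <= 7, and all elements to the right are > 7.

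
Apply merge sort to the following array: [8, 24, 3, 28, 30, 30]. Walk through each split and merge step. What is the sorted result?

Merge sort trace:

Split: [8, 24, 3, 28, 30, 30] -> [8, 24, 3] and [28, 30, 30]
  Split: [8, 24, 3] -> [8] and [24, 3]
    Split: [24, 3] -> [24] and [3]
    Merge: [24] + [3] -> [3, 24]
  Merge: [8] + [3, 24] -> [3, 8, 24]
  Split: [28, 30, 30] -> [28] and [30, 30]
    Split: [30, 30] -> [30] and [30]
    Merge: [30] + [30] -> [30, 30]
  Merge: [28] + [30, 30] -> [28, 30, 30]
Merge: [3, 8, 24] + [28, 30, 30] -> [3, 8, 24, 28, 30, 30]

Final sorted array: [3, 8, 24, 28, 30, 30]

The merge sort proceeds by recursively splitting the array and merging sorted halves.
After all merges, the sorted array is [3, 8, 24, 28, 30, 30].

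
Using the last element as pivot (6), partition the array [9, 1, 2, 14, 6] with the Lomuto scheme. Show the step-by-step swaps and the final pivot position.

Lomuto partition with pivot = 6:

Initial array: [9, 1, 2, 14, 6]

arr[0]=9 > 6: no swap
arr[1]=1 <= 6: swap with position 0, array becomes [1, 9, 2, 14, 6]
arr[2]=2 <= 6: swap with position 1, array becomes [1, 2, 9, 14, 6]
arr[3]=14 > 6: no swap

Place pivot at position 2: [1, 2, 6, 14, 9]
Pivot position: 2

After partitioning with pivot 6, the array becomes [1, 2, 6, 14, 9]. The pivot is placed at index 2. All elements to the left of the pivot are <= 6, and all elements to the right are > 6.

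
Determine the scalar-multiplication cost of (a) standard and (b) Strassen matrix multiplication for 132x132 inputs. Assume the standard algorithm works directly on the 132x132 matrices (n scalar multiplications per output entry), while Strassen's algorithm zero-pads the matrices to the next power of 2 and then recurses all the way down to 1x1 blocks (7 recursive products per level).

Matrix multiplication for 132x132 matrices:

Strassen's algorithm requires power-of-2 dimensions. Pad 132x132 to 256x256 (next power of 2).

Standard algorithm: 132^3 = 2299968 multiplications
Strassen's algorithm: 7^(log2(256)) = 7^8 = 5764801 multiplications
Difference: 2299968 - 5764801 = -3464833 (Strassen uses MORE here due to padding overhead — for small or just-over-power-of-2 n, padding can outweigh the per-level savings)

Standard: 2299968 multiplications (132^3). Strassen: 5764801 multiplications (7^8, after padding to 256x256). Strassen reduces 8 recursive multiplications to 7 at each level.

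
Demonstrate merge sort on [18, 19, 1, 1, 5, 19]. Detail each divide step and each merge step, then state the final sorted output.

Merge sort trace:

Split: [18, 19, 1, 1, 5, 19] -> [18, 19, 1] and [1, 5, 19]
  Split: [18, 19, 1] -> [18] and [19, 1]
    Split: [19, 1] -> [19] and [1]
    Merge: [19] + [1] -> [1, 19]
  Merge: [18] + [1, 19] -> [1, 18, 19]
  Split: [1, 5, 19] -> [1] and [5, 19]
    Split: [5, 19] -> [5] and [19]
    Merge: [5] + [19] -> [5, 19]
  Merge: [1] + [5, 19] -> [1, 5, 19]
Merge: [1, 18, 19] + [1, 5, 19] -> [1, 1, 5, 18, 19, 19]

Final sorted array: [1, 1, 5, 18, 19, 19]

The merge sort proceeds by recursively splitting the array and merging sorted halves.
After all merges, the sorted array is [1, 1, 5, 18, 19, 19].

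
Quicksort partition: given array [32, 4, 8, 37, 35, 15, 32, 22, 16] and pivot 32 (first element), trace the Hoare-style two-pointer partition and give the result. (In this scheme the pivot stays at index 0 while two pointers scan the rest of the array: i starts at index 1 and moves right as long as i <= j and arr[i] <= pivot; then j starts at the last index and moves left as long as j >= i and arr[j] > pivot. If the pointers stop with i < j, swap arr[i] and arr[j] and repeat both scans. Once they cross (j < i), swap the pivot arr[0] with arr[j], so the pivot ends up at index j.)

Hoare-style two-pointer partition with pivot = 32:

Initial array: [32, 4, 8, 37, 35, 15, 32, 22, 16]

Pointers start at i = 1, j = 8.
i stops at index 3 (arr[3]=37 > 32), j stops at index 8 (arr[8]=16 <= 32): swap arr[3] and arr[8], array becomes [32, 4, 8, 16, 35, 15, 32, 22, 37]
i stops at index 4 (arr[4]=35 > 32), j stops at index 7 (arr[7]=22 <= 32): swap arr[4] and arr[7], array becomes [32, 4, 8, 16, 22, 15, 32, 35, 37]
i ends at 7, j ends at 6: the pointers have crossed (j < i), so scanning stops.

Swap pivot arr[0] with arr[6] to place pivot at position 6: [32, 4, 8, 16, 22, 15, 32, 35, 37]
Pivot position: 6

After partitioning with pivot 32, the array becomes [32, 4, 8, 16, 22, 15, 32, 35, 37]. The pivot is placed at index 6. All elements to the left of the pivot are <= 32, and all elements to the right are > 32.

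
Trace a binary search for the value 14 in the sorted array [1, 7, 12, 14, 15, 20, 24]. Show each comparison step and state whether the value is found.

Binary search for 14 in [1, 7, 12, 14, 15, 20, 24]:

lo=0, hi=6, mid=3, arr[mid]=14 -> Found target at index 3!

Binary search finds 14 at index 3 after 1 comparisons. The search repeatedly halves the search space by comparing with the middle element.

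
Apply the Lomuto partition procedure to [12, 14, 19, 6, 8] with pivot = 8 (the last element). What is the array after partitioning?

Lomuto partition with pivot = 8:

Initial array: [12, 14, 19, 6, 8]

arr[0]=12 > 8: no swap
arr[1]=14 > 8: no swap
arr[2]=19 > 8: no swap
arr[3]=6 <= 8: swap with position 0, array becomes [6, 14, 19, 12, 8]

Place pivot at position 1: [6, 8, 19, 12, 14]
Pivot position: 1

After partitioning with pivot 8, the array becomes [6, 8, 19, 12, 14]. The pivot is placed at index 1. All elements to the left of the pivot are <= 8, and all elements to the right are > 8.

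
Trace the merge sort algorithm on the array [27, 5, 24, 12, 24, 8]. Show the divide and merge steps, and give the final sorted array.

Merge sort trace:

Split: [27, 5, 24, 12, 24, 8] -> [27, 5, 24] and [12, 24, 8]
  Split: [27, 5, 24] -> [27] and [5, 24]
    Split: [5, 24] -> [5] and [24]
    Merge: [5] + [24] -> [5, 24]
  Merge: [27] + [5, 24] -> [5, 24, 27]
  Split: [12, 24, 8] -> [12] and [24, 8]
    Split: [24, 8] -> [24] and [8]
    Merge: [24] + [8] -> [8, 24]
  Merge: [12] + [8, 24] -> [8, 12, 24]
Merge: [5, 24, 27] + [8, 12, 24] -> [5, 8, 12, 24, 24, 27]

Final sorted array: [5, 8, 12, 24, 24, 27]

The merge sort proceeds by recursively splitting the array and merging sorted halves.
After all merges, the sorted array is [5, 8, 12, 24, 24, 27].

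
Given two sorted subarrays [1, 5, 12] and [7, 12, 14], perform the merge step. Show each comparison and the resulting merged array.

Merging process:

Compare 1 vs 7: take 1 from left. Merged: [1]
Compare 5 vs 7: take 5 from left. Merged: [1, 5]
Compare 12 vs 7: take 7 from right. Merged: [1, 5, 7]
Compare 12 vs 12: take 12 from left. Merged: [1, 5, 7, 12]
Append remaining from right: [12, 14]. Merged: [1, 5, 7, 12, 12, 14]

Final merged array: [1, 5, 7, 12, 12, 14]
Total comparisons: 4

The merged array is [1, 5, 7, 12, 12, 14], requiring 4 comparisons. The merge step runs in O(n) time where n is the total number of elements.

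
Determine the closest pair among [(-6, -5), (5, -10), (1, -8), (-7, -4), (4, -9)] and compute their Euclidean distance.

Computing all pairwise distances among 5 points:

d((-6, -5), (5, -10)) = 12.083
d((-6, -5), (1, -8)) = 7.6158
d((-6, -5), (-7, -4)) = 1.4142 <-- minimum
d((-6, -5), (4, -9)) = 10.7703
d((5, -10), (1, -8)) = 4.4721
d((5, -10), (-7, -4)) = 13.4164
d((5, -10), (4, -9)) = 1.4142 <-- minimum
d((1, -8), (-7, -4)) = 8.9443
d((1, -8), (4, -9)) = 3.1623
d((-7, -4), (4, -9)) = 12.083

Minimum distance: 1.4142 (tie among 2 pairs: (-6, -5) and (-7, -4); (5, -10) and (4, -9))

The minimum Euclidean distance is 1.4142. There is a tie: 2 pairs achieve this minimum — (-6, -5) and (-7, -4); (5, -10) and (4, -9). Any of these is a valid closest pair. For 5 points, brute-force pairwise comparison is shown above. For large n, the divide-and-conquer algorithm (sort by x, recurse on halves, check the dividing strip) achieves O(n log n).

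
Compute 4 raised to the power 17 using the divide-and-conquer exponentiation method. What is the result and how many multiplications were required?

Computing 4^17 by squaring (build up from 4^1; each line after the first costs one multiplication):

4^1 = 4
4^2 = (4^1)^2 = 4^2 = 16
4^4 = (4^2)^2 = 16^2 = 256
4^8 = (4^4)^2 = 256^2 = 65536
4^16 = (4^8)^2 = 65536^2 = 4294967296
4^17 = 4 * 4^16 = 4 * 4294967296 = 17179869184

Result: 17179869184
Multiplications needed: 5 (5 lines after 4^1)

4^17 = 17179869184. Using exponentiation by squaring, this requires 5 multiplications. The key idea: if the exponent is even, square the half-power; if odd, multiply by the base once.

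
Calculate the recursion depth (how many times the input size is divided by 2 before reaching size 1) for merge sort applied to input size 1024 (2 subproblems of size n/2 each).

For divide and conquer with division factor 2:

Problem sizes at each level:
Level 0: 1024
Level 1: 512
Level 2: 256
Level 3: 128
Level 4: 64
Level 5: 32
Level 6: 16
Level 7: 8
Level 8: 4
Level 9: 2
Level 10: 1

The root is level 0 and the size-1 base case is level 10 (the tree spans levels 0 through 10, i.e. 11 levels counting the root), so the depth is the number of divisions: log_2(1024) = 10

The recursion tree depth is log_2(1024) = 10. At each level, the problem size is divided by 2, so it takes 10 divisions to reduce to a base case of size 1. The algorithm makes 2 recursive calls at each level.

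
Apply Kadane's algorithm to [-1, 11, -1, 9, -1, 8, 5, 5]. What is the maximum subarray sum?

Using Kadane's algorithm on [-1, 11, -1, 9, -1, 8, 5, 5]:

Scanning through the array:
Position 1 (value 11): max_ending_here = 11, max_so_far = 11
Position 2 (value -1): max_ending_here = 10, max_so_far = 11
Position 3 (value 9): max_ending_here = 19, max_so_far = 19
Position 4 (value -1): max_ending_here = 18, max_so_far = 19
Position 5 (value 8): max_ending_here = 26, max_so_far = 26
Position 6 (value 5): max_ending_here = 31, max_so_far = 31
Position 7 (value 5): max_ending_here = 36, max_so_far = 36

Maximum subarray: [11, -1, 9, -1, 8, 5, 5]
Maximum sum: 36

The maximum subarray is [11, -1, 9, -1, 8, 5, 5] with sum 36. This subarray runs from index 1 to index 7.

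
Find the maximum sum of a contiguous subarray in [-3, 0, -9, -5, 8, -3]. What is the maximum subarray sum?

Using Kadane's algorithm on [-3, 0, -9, -5, 8, -3]:

Scanning through the array:
Position 1 (value 0): max_ending_here = 0, max_so_far = 0
Position 2 (value -9): max_ending_here = -9, max_so_far = 0
Position 3 (value -5): max_ending_here = -5, max_so_far = 0
Position 4 (value 8): max_ending_here = 8, max_so_far = 8
Position 5 (value -3): max_ending_here = 5, max_so_far = 8

Maximum subarray: [8]
Maximum sum: 8

The maximum subarray is [8] with sum 8. This subarray runs from index 4 to index 4.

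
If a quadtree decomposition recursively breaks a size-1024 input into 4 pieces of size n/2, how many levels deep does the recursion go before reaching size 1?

For divide and conquer with division factor 2:

Problem sizes at each level:
Level 0: 1024
Level 1: 512
Level 2: 256
Level 3: 128
Level 4: 64
Level 5: 32
Level 6: 16
Level 7: 8
Level 8: 4
Level 9: 2
Level 10: 1

The root is level 0 and the size-1 base case is level 10 (the tree spans levels 0 through 10, i.e. 11 levels counting the root), so the depth is the number of divisions: log_2(1024) = 10

The recursion tree depth is log_2(1024) = 10. At each level, the problem size is divided by 2, so it takes 10 divisions to reduce to a base case of size 1. The algorithm makes 4 recursive calls at each level.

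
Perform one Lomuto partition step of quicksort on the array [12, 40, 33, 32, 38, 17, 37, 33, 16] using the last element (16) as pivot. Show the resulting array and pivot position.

Lomuto partition with pivot = 16:

Initial array: [12, 40, 33, 32, 38, 17, 37, 33, 16]

arr[0]=12 <= 16: swap with position 0, array becomes [12, 40, 33, 32, 38, 17, 37, 33, 16]
arr[1]=40 > 16: no swap
arr[2]=33 > 16: no swap
arr[3]=32 > 16: no swap
arr[4]=38 > 16: no swap
arr[5]=17 > 16: no swap
arr[6]=37 > 16: no swap
arr[7]=33 > 16: no swap

Place pivot at position 1: [12, 16, 33, 32, 38, 17, 37, 33, 40]
Pivot position: 1

After partitioning with pivot 16, the array becomes [12, 16, 33, 32, 38, 17, 37, 33, 40]. The pivot is placed at index 1. All elements to the left of the pivot are <= 16, and all elements to the right are > 16.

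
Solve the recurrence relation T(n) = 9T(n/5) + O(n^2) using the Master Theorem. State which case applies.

Master Theorem for T(n) = 9T(n/5) + O(n^2):

a = 9, b = 5, c = 2
log_b(a) = log_5(9) = 1.3652

Case 3: c = 2 > log_5(9) = 1.3652
T(n) = O(n^2) = O(n^2)

For T(n) = 9T(n/5) + O(n^2): log_5(9) = 1.3652. This is Case 3 of the Master Theorem (c > log_b(a), work dominated by root), giving O(n^2).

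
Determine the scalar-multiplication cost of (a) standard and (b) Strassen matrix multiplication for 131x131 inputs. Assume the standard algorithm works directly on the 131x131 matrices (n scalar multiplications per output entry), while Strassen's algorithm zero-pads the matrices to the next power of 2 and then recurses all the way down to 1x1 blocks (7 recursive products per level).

Matrix multiplication for 131x131 matrices:

Strassen's algorithm requires power-of-2 dimensions. Pad 131x131 to 256x256 (next power of 2).

Standard algorithm: 131^3 = 2248091 multiplications
Strassen's algorithm: 7^(log2(256)) = 7^8 = 5764801 multiplications
Difference: 2248091 - 5764801 = -3516710 (Strassen uses MORE here due to padding overhead — for small or just-over-power-of-2 n, padding can outweigh the per-level savings)

Standard: 2248091 multiplications (131^3). Strassen: 5764801 multiplications (7^8, after padding to 256x256). Strassen reduces 8 recursive multiplications to 7 at each level.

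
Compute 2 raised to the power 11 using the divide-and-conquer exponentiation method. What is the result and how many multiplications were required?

Computing 2^11 by squaring (build up from 2^1; each line after the first costs one multiplication):

2^1 = 2
2^2 = (2^1)^2 = 2^2 = 4
2^4 = (2^2)^2 = 4^2 = 16
2^5 = 2 * 2^4 = 2 * 16 = 32
2^10 = (2^5)^2 = 32^2 = 1024
2^11 = 2 * 2^10 = 2 * 1024 = 2048

Result: 2048
Multiplications needed: 5 (5 lines after 2^1)

2^11 = 2048. Using exponentiation by squaring, this requires 5 multiplications. The key idea: if the exponent is even, square the half-power; if odd, multiply by the base once.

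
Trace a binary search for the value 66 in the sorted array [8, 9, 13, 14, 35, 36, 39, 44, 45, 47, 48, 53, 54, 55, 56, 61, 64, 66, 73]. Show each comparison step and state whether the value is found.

Binary search for 66 in [8, 9, 13, 14, 35, 36, 39, 44, 45, 47, 48, 53, 54, 55, 56, 61, 64, 66, 73]:

lo=0, hi=18, mid=9, arr[mid]=47 -> 47 < 66, search right half
lo=10, hi=18, mid=14, arr[mid]=56 -> 56 < 66, search right half
lo=15, hi=18, mid=16, arr[mid]=64 -> 64 < 66, search right half
lo=17, hi=18, mid=17, arr[mid]=66 -> Found target at index 17!

Binary search finds 66 at index 17 after 4 comparisons. The search repeatedly halves the search space by comparing with the middle element.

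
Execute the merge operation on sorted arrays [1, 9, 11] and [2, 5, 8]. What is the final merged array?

Merging process:

Compare 1 vs 2: take 1 from left. Merged: [1]
Compare 9 vs 2: take 2 from right. Merged: [1, 2]
Compare 9 vs 5: take 5 from right. Merged: [1, 2, 5]
Compare 9 vs 8: take 8 from right. Merged: [1, 2, 5, 8]
Append remaining from left: [9, 11]. Merged: [1, 2, 5, 8, 9, 11]

Final merged array: [1, 2, 5, 8, 9, 11]
Total comparisons: 4

The merged array is [1, 2, 5, 8, 9, 11], requiring 4 comparisons. The merge step runs in O(n) time where n is the total number of elements.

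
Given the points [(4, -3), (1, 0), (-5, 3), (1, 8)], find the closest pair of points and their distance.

Computing all pairwise distances among 4 points:

d((4, -3), (1, 0)) = 4.2426 <-- minimum
d((4, -3), (-5, 3)) = 10.8167
d((4, -3), (1, 8)) = 11.4018
d((1, 0), (-5, 3)) = 6.7082
d((1, 0), (1, 8)) = 8.0
d((-5, 3), (1, 8)) = 7.8102

Closest pair: (4, -3) and (1, 0) with distance 4.2426

The closest pair is (4, -3) and (1, 0) with Euclidean distance 4.2426. For 4 points, brute-force pairwise comparison is shown above. For large n, the divide-and-conquer algorithm (sort by x, recurse on halves, check the dividing strip) achieves O(n log n).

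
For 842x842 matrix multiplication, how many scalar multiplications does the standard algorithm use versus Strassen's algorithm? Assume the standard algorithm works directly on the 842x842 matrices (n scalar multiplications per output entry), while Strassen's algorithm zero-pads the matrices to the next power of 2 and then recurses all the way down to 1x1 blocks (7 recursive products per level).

Matrix multiplication for 842x842 matrices:

Strassen's algorithm requires power-of-2 dimensions. Pad 842x842 to 1024x1024 (next power of 2).

Standard algorithm: 842^3 = 596947688 multiplications
Strassen's algorithm: 7^(log2(1024)) = 7^10 = 282475249 multiplications
Savings: 596947688 - 282475249 = 314472439 multiplications

Standard: 596947688 multiplications (842^3). Strassen: 282475249 multiplications (7^10, after padding to 1024x1024). Strassen reduces 8 recursive multiplications to 7 at each level.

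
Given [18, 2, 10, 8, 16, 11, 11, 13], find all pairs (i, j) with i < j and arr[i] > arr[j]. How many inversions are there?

Finding inversions in [18, 2, 10, 8, 16, 11, 11, 13]:

(0, 1): arr[0]=18 > arr[1]=2
(0, 2): arr[0]=18 > arr[2]=10
(0, 3): arr[0]=18 > arr[3]=8
(0, 4): arr[0]=18 > arr[4]=16
(0, 5): arr[0]=18 > arr[5]=11
(0, 6): arr[0]=18 > arr[6]=11
(0, 7): arr[0]=18 > arr[7]=13
(2, 3): arr[2]=10 > arr[3]=8
(4, 5): arr[4]=16 > arr[5]=11
(4, 6): arr[4]=16 > arr[6]=11
(4, 7): arr[4]=16 > arr[7]=13

Total inversions: 11

The array has 11 inversion(s): (0,1), (0,2), (0,3), (0,4), (0,5), (0,6), (0,7), (2,3), (4,5), (4,6), (4,7). Each pair (i,j) satisfies i < j and arr[i] > arr[j].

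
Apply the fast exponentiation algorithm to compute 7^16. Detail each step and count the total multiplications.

Computing 7^16 by squaring (build up from 7^1; each line after the first costs one multiplication):

7^1 = 7
7^2 = (7^1)^2 = 7^2 = 49
7^4 = (7^2)^2 = 49^2 = 2401
7^8 = (7^4)^2 = 2401^2 = 5764801
7^16 = (7^8)^2 = 5764801^2 = 33232930569601

Result: 33232930569601
Multiplications needed: 4 (4 lines after 7^1)

7^16 = 33232930569601. Using exponentiation by squaring, this requires 4 multiplications. The key idea: if the exponent is even, square the half-power; if odd, multiply by the base once.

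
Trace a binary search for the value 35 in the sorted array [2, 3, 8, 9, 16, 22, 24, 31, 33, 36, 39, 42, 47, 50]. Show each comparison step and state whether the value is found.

Binary search for 35 in [2, 3, 8, 9, 16, 22, 24, 31, 33, 36, 39, 42, 47, 50]:

lo=0, hi=13, mid=6, arr[mid]=24 -> 24 < 35, search right half
lo=7, hi=13, mid=10, arr[mid]=39 -> 39 > 35, search left half
lo=7, hi=9, mid=8, arr[mid]=33 -> 33 < 35, search right half
lo=9, hi=9, mid=9, arr[mid]=36 -> 36 > 35, search left half
lo=9 > hi=8, target 35 not found

Binary search determines that 35 is not in the array after 4 comparisons. The search space was exhausted without finding the target.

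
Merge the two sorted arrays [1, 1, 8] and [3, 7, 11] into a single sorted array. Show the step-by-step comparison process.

Merging process:

Compare 1 vs 3: take 1 from left. Merged: [1]
Compare 1 vs 3: take 1 from left. Merged: [1, 1]
Compare 8 vs 3: take 3 from right. Merged: [1, 1, 3]
Compare 8 vs 7: take 7 from right. Merged: [1, 1, 3, 7]
Compare 8 vs 11: take 8 from left. Merged: [1, 1, 3, 7, 8]
Append remaining from right: [11]. Merged: [1, 1, 3, 7, 8, 11]

Final merged array: [1, 1, 3, 7, 8, 11]
Total comparisons: 5

The merged array is [1, 1, 3, 7, 8, 11], requiring 5 comparisons. The merge step runs in O(n) time where n is the total number of elements.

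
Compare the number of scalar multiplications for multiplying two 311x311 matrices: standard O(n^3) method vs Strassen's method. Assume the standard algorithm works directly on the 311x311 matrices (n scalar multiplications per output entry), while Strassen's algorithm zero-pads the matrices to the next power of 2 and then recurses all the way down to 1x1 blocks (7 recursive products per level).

Matrix multiplication for 311x311 matrices:

Strassen's algorithm requires power-of-2 dimensions. Pad 311x311 to 512x512 (next power of 2).

Standard algorithm: 311^3 = 30080231 multiplications
Strassen's algorithm: 7^(log2(512)) = 7^9 = 40353607 multiplications
Difference: 30080231 - 40353607 = -10273376 (Strassen uses MORE here due to padding overhead — for small or just-over-power-of-2 n, padding can outweigh the per-level savings)

Standard: 30080231 multiplications (311^3). Strassen: 40353607 multiplications (7^9, after padding to 512x512). Strassen reduces 8 recursive multiplications to 7 at each level.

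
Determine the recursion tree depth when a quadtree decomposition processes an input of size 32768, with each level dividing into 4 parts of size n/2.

For divide and conquer with division factor 2:

Problem sizes at each level:
Level 0: 32768
Level 1: 16384
Level 2: 8192
Level 3: 4096
Level 4: 2048
Level 5: 1024
Level 6: 512
Level 7: 256
Level 8: 128
Level 9: 64
Level 10: 32
Level 11: 16
Level 12: 8
Level 13: 4
Level 14: 2
Level 15: 1

The root is level 0 and the size-1 base case is level 15 (the tree spans levels 0 through 15, i.e. 16 levels counting the root), so the depth is the number of divisions: log_2(32768) = 15

The recursion tree depth is log_2(32768) = 15. At each level, the problem size is divided by 2, so it takes 15 divisions to reduce to a base case of size 1. The algorithm makes 4 recursive calls at each level.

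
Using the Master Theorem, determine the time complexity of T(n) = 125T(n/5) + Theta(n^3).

Master Theorem for T(n) = 125T(n/5) + O(n^3):

a = 125, b = 5, c = 3
log_b(a) = log_5(125) = 3.0000

Case 2: c = 3 = log_5(125) = 3.0000
T(n) = O(n^3 log n) = O(n^3 log n)

For T(n) = 125T(n/5) + O(n^3): log_5(125) = 3.0000. This is Case 2 of the Master Theorem (c = log_b(a), equal work at all levels), giving O(n^3 log n).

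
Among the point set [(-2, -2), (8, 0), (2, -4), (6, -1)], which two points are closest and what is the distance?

Computing all pairwise distances among 4 points:

d((-2, -2), (8, 0)) = 10.198
d((-2, -2), (2, -4)) = 4.4721
d((-2, -2), (6, -1)) = 8.0623
d((8, 0), (2, -4)) = 7.2111
d((8, 0), (6, -1)) = 2.2361 <-- minimum
d((2, -4), (6, -1)) = 5.0

Closest pair: (8, 0) and (6, -1) with distance 2.2361

The closest pair is (8, 0) and (6, -1) with Euclidean distance 2.2361. For 4 points, brute-force pairwise comparison is shown above. For large n, the divide-and-conquer algorithm (sort by x, recurse on halves, check the dividing strip) achieves O(n log n).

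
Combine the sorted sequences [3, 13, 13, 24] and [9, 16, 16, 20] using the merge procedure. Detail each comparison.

Merging process:

Compare 3 vs 9: take 3 from left. Merged: [3]
Compare 13 vs 9: take 9 from right. Merged: [3, 9]
Compare 13 vs 16: take 13 from left. Merged: [3, 9, 13]
Compare 13 vs 16: take 13 from left. Merged: [3, 9, 13, 13]
Compare 24 vs 16: take 16 from right. Merged: [3, 9, 13, 13, 16]
Compare 24 vs 16: take 16 from right. Merged: [3, 9, 13, 13, 16, 16]
Compare 24 vs 20: take 20 from right. Merged: [3, 9, 13, 13, 16, 16, 20]
Append remaining from left: [24]. Merged: [3, 9, 13, 13, 16, 16, 20, 24]

Final merged array: [3, 9, 13, 13, 16, 16, 20, 24]
Total comparisons: 7

The merged array is [3, 9, 13, 13, 16, 16, 20, 24], requiring 7 comparisons. The merge step runs in O(n) time where n is the total number of elements.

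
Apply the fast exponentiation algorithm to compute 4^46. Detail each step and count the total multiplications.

Computing 4^46 by squaring (build up from 4^1; each line after the first costs one multiplication):

4^1 = 4
4^2 = (4^1)^2 = 4^2 = 16
4^4 = (4^2)^2 = 16^2 = 256
4^5 = 4 * 4^4 = 4 * 256 = 1024
4^10 = (4^5)^2 = 1024^2 = 1048576
4^11 = 4 * 4^10 = 4 * 1048576 = 4194304
4^22 = (4^11)^2 = 4194304^2 = 17592186044416
4^23 = 4 * 4^22 = 4 * 17592186044416 = 70368744177664
4^46 = (4^23)^2 = 70368744177664^2 = 4951760157141521099596496896

Result: 4951760157141521099596496896
Multiplications needed: 8 (8 lines after 4^1)

4^46 = 4951760157141521099596496896. Using exponentiation by squaring, this requires 8 multiplications. The key idea: if the exponent is even, square the half-power; if odd, multiply by the base once.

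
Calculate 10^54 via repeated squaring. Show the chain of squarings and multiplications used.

Computing 10^54 by squaring (build up from 10^1; each line after the first costs one multiplication):

10^1 = 10
10^2 = (10^1)^2 = 10^2 = 100
10^3 = 10 * 10^2 = 10 * 100 = 1000
10^6 = (10^3)^2 = 1000^2 = 1000000
10^12 = (10^6)^2 = 1000000^2 = 1000000000000
10^13 = 10 * 10^12 = 10 * 1000000000000 = 10000000000000
10^26 = (10^13)^2 = 10000000000000^2 = 100000000000000000000000000
10^27 = 10 * 10^26 = 10 * 100000000000000000000000000 = 1000000000000000000000000000
10^54 = (10^27)^2 = 1000000000000000000000000000^2 = 1000000000000000000000000000000000000000000000000000000

Result: 1000000000000000000000000000000000000000000000000000000
Multiplications needed: 8 (8 lines after 10^1)

10^54 = 1000000000000000000000000000000000000000000000000000000. Using exponentiation by squaring, this requires 8 multiplications. The key idea: if the exponent is even, square the half-power; if odd, multiply by the base once.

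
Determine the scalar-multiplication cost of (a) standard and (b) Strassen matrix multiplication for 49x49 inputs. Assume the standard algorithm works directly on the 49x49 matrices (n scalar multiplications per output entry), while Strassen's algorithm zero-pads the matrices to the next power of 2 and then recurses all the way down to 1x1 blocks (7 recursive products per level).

Matrix multiplication for 49x49 matrices:

Strassen's algorithm requires power-of-2 dimensions. Pad 49x49 to 64x64 (next power of 2).

Standard algorithm: 49^3 = 117649 multiplications
Strassen's algorithm: 7^(log2(64)) = 7^6 = 117649 multiplications
Savings: 117649 - 117649 = 0 multiplications

Standard: 117649 multiplications (49^3). Strassen: 117649 multiplications (7^6, after padding to 64x64). Strassen reduces 8 recursive multiplications to 7 at each level.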